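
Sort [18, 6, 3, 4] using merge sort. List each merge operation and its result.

Divide and conquer:
  Merge [18] + [6] -> [6, 18]
  Merge [3] + [4] -> [3, 4]
  Merge [6, 18] + [3, 4] -> [3, 4, 6, 18]


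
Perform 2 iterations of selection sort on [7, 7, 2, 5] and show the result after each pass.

Pass 1: Select minimum 2 at index 2, swap -> [2, 7, 7, 5]
Pass 2: Select minimum 5 at index 3, swap -> [2, 5, 7, 7]


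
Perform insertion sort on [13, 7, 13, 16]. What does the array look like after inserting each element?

First element 13 is already 'sorted'
Insert 7: shifted 1 elements -> [7, 13, 13, 16]
Insert 13: shifted 0 elements -> [7, 13, 13, 16]
Insert 16: shifted 0 elements -> [7, 13, 13, 16]


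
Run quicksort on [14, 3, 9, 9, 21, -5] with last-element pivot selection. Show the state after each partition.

Partition 1: pivot=-5 at index 0 -> [-5, 3, 9, 9, 21, 14]
Partition 2: pivot=14 at index 4 -> [-5, 3, 9, 9, 14, 21]
Partition 3: pivot=9 at index 3 -> [-5, 3, 9, 9, 14, 21]
Partition 4: pivot=9 at index 2 -> [-5, 3, 9, 9, 14, 21]


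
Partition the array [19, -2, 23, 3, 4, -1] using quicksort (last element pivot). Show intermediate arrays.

Partition 1: pivot=-1 at index 1 -> [-2, -1, 23, 3, 4, 19]
Partition 2: pivot=19 at index 4 -> [-2, -1, 3, 4, 19, 23]
Partition 3: pivot=4 at index 3 -> [-2, -1, 3, 4, 19, 23]


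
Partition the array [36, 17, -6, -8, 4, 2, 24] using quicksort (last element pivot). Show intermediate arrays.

Partition 1: pivot=24 at index 5 -> [17, -6, -8, 4, 2, 24, 36]
Partition 2: pivot=2 at index 2 -> [-6, -8, 2, 4, 17, 24, 36]
Partition 3: pivot=-8 at index 0 -> [-8, -6, 2, 4, 17, 24, 36]
Partition 4: pivot=17 at index 4 -> [-8, -6, 2, 4, 17, 24, 36]


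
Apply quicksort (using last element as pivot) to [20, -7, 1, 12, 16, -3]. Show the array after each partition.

Partition 1: pivot=-3 at index 1 -> [-7, -3, 1, 12, 16, 20]
Partition 2: pivot=20 at index 5 -> [-7, -3, 1, 12, 16, 20]
Partition 3: pivot=16 at index 4 -> [-7, -3, 1, 12, 16, 20]
Partition 4: pivot=12 at index 3 -> [-7, -3, 1, 12, 16, 20]


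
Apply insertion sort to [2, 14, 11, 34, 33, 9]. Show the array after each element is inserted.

First element 2 is already 'sorted'
Insert 14: shifted 0 elements -> [2, 14, 11, 34, 33, 9]
Insert 11: shifted 1 elements -> [2, 11, 14, 34, 33, 9]
Insert 34: shifted 0 elements -> [2, 11, 14, 34, 33, 9]
Insert 33: shifted 1 elements -> [2, 11, 14, 33, 34, 9]
Insert 9: shifted 4 elements -> [2, 9, 11, 14, 33, 34]


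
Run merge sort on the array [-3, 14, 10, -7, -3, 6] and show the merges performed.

Divide and conquer:
  Merge [14] + [10] -> [10, 14]
  Merge [-3] + [10, 14] -> [-3, 10, 14]
  Merge [-3] + [6] -> [-3, 6]
  Merge [-7] + [-3, 6] -> [-7, -3, 6]
  Merge [-3, 10, 14] + [-7, -3, 6] -> [-7, -3, -3, 6, 10, 14]


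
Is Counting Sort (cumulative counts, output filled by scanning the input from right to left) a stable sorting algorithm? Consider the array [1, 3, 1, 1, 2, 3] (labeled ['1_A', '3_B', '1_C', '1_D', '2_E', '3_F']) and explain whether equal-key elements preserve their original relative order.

Trace Counting Sort on the labeled array (the key is the number; the letter only tracks identity):
  Counts for values 0..3: [0, 3, 1, 2]
  Cumulative counts: [0, 3, 4, 6]
  Scan right to left: place 3_F at output index 5
  Scan right to left: place 2_E at output index 3
  Scan right to left: place 1_D at output index 2
  Scan right to left: place 1_C at output index 1
  Scan right to left: place 3_B at output index 4
  Scan right to left: place 1_A at output index 0
  Output: [1_A, 1_C, 1_D, 2_E, 3_B, 3_F]
Equal keys:
  value 1: originally 1_A, 1_C, 1_D; after sorting 1_A, 1_C, 1_D -> order preserved
  value 3: originally 3_B, 3_F; after sorting 3_B, 3_F -> order preserved
All equal keys kept their original relative order. Counting Sort is stable: scanning the input right to left with decreasing cumulative counts places later duplicates at later output positions.
Answer: Stable


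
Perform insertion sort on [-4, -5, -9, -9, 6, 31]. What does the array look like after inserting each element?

First element -4 is already 'sorted'
Insert -5: shifted 1 elements -> [-5, -4, -9, -9, 6, 31]
Insert -9: shifted 2 elements -> [-9, -5, -4, -9, 6, 31]
Insert -9: shifted 2 elements -> [-9, -9, -5, -4, 6, 31]
Insert 6: shifted 0 elements -> [-9, -9, -5, -4, 6, 31]
Insert 31: shifted 0 elements -> [-9, -9, -5, -4, 6, 31]


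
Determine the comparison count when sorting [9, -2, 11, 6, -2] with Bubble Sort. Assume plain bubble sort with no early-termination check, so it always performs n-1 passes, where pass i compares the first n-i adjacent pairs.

Pass 1: compare adjacent pairs (0,1)..(3,4) = 4 comparison(s), 3 swap(s) -> [-2, 9, 6, -2, 11]
Pass 2: compare adjacent pairs (0,1)..(2,3) = 3 comparison(s), 2 swap(s) -> [-2, 6, -2, 9, 11]
Pass 3: compare adjacent pairs (0,1)..(1,2) = 2 comparison(s), 1 swap(s) -> [-2, -2, 6, 9, 11]
Pass 4: compare adjacent pairs (0,1)..(0,1) = 1 comparison(s), 0 swap(s) -> [-2, -2, 6, 9, 11]
Total comparisons: 4 + 3 + 2 + 1 = 10


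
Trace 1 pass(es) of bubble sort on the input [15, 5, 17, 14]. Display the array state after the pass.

After pass 1: [5, 15, 14, 17] (2 swaps)
Total swaps: 2


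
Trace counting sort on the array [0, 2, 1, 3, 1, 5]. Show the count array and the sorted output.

Count array: [1, 2, 1, 1, 0, 1]
(count[i] = number of elements equal to i)
Cumulative count: [1, 3, 4, 5, 5, 6]
Sorted: [0, 1, 1, 2, 3, 5]


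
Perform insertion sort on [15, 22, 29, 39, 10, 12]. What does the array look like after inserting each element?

First element 15 is already 'sorted'
Insert 22: shifted 0 elements -> [15, 22, 29, 39, 10, 12]
Insert 29: shifted 0 elements -> [15, 22, 29, 39, 10, 12]
Insert 39: shifted 0 elements -> [15, 22, 29, 39, 10, 12]
Insert 10: shifted 4 elements -> [10, 15, 22, 29, 39, 12]
Insert 12: shifted 4 elements -> [10, 12, 15, 22, 29, 39]


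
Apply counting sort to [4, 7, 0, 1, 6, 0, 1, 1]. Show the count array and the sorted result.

Count array: [2, 3, 0, 0, 1, 0, 1, 1]
(count[i] = number of elements equal to i)
Cumulative count: [2, 5, 5, 5, 6, 6, 7, 8]
Sorted: [0, 0, 1, 1, 1, 4, 6, 7]


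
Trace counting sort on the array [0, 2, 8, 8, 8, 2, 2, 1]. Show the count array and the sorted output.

Count array: [1, 1, 3, 0, 0, 0, 0, 0, 3]
(count[i] = number of elements equal to i)
Cumulative count: [1, 2, 5, 5, 5, 5, 5, 5, 8]
Sorted: [0, 1, 2, 2, 2, 8, 8, 8]


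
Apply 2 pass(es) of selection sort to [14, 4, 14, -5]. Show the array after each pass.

Pass 1: Select minimum -5 at index 3, swap -> [-5, 4, 14, 14]
Pass 2: Select minimum 4 at index 1, swap -> [-5, 4, 14, 14]


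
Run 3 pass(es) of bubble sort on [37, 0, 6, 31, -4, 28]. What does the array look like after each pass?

After pass 1: [0, 6, 31, -4, 28, 37] (5 swaps)
After pass 2: [0, 6, -4, 28, 31, 37] (2 swaps)
After pass 3: [0, -4, 6, 28, 31, 37] (1 swaps)
Total swaps: 8


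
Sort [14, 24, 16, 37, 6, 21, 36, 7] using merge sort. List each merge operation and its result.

Divide and conquer:
  Merge [14] + [24] -> [14, 24]
  Merge [16] + [37] -> [16, 37]
  Merge [14, 24] + [16, 37] -> [14, 16, 24, 37]
  Merge [6] + [21] -> [6, 21]
  Merge [36] + [7] -> [7, 36]
  Merge [6, 21] + [7, 36] -> [6, 7, 21, 36]
  Merge [14, 16, 24, 37] + [6, 7, 21, 36] -> [6, 7, 14, 16, 21, 24, 36, 37]


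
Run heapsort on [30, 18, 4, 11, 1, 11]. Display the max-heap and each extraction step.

Build heap: [30, 18, 11, 11, 1, 4]
Extract 30: [18, 11, 11, 4, 1, 30]
Extract 18: [11, 4, 11, 1, 18, 30]
Extract 11: [11, 4, 1, 11, 18, 30]
Extract 11: [4, 1, 11, 11, 18, 30]
Extract 4: [1, 4, 11, 11, 18, 30]


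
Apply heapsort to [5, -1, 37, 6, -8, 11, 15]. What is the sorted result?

Build heap: [37, 6, 15, -1, -8, 11, 5]
Extract 37: [15, 6, 11, -1, -8, 5, 37]
Extract 15: [11, 6, 5, -1, -8, 15, 37]
Extract 11: [6, -1, 5, -8, 11, 15, 37]
Extract 6: [5, -1, -8, 6, 11, 15, 37]
Extract 5: [-1, -8, 5, 6, 11, 15, 37]
Extract -1: [-8, -1, 5, 6, 11, 15, 37]


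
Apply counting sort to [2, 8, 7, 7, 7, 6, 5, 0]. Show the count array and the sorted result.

Count array: [1, 0, 1, 0, 0, 1, 1, 3, 1]
(count[i] = number of elements equal to i)
Cumulative count: [1, 1, 2, 2, 2, 3, 4, 7, 8]
Sorted: [0, 2, 5, 6, 7, 7, 7, 8]


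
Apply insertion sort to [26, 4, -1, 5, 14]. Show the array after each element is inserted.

First element 26 is already 'sorted'
Insert 4: shifted 1 elements -> [4, 26, -1, 5, 14]
Insert -1: shifted 2 elements -> [-1, 4, 26, 5, 14]
Insert 5: shifted 1 elements -> [-1, 4, 5, 26, 14]
Insert 14: shifted 1 elements -> [-1, 4, 5, 14, 26]


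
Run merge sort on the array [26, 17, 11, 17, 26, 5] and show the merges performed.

Divide and conquer:
  Merge [17] + [11] -> [11, 17]
  Merge [26] + [11, 17] -> [11, 17, 26]
  Merge [26] + [5] -> [5, 26]
  Merge [17] + [5, 26] -> [5, 17, 26]
  Merge [11, 17, 26] + [5, 17, 26] -> [5, 11, 17, 17, 26, 26]


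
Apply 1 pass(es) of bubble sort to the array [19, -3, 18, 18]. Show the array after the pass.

After pass 1: [-3, 18, 18, 19] (3 swaps)
Total swaps: 3


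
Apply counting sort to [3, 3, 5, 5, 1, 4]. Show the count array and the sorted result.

Count array: [0, 1, 0, 2, 1, 2]
(count[i] = number of elements equal to i)
Cumulative count: [0, 1, 1, 3, 4, 6]
Sorted: [1, 3, 3, 4, 5, 5]


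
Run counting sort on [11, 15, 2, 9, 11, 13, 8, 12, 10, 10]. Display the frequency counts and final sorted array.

Count array: [0, 0, 1, 0, 0, 0, 0, 0, 1, 1, 2, 2, 1, 1, 0, 1]
(count[i] = number of elements equal to i)
Cumulative count: [0, 0, 1, 1, 1, 1, 1, 1, 2, 3, 5, 7, 8, 9, 9, 10]
Sorted: [2, 8, 9, 10, 10, 11, 11, 12, 13, 15]


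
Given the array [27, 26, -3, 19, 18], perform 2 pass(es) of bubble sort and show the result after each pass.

After pass 1: [26, -3, 19, 18, 27] (4 swaps)
After pass 2: [-3, 19, 18, 26, 27] (3 swaps)
Total swaps: 7


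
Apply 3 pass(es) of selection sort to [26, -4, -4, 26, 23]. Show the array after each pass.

Pass 1: Select minimum -4 at index 1, swap -> [-4, 26, -4, 26, 23]
Pass 2: Select minimum -4 at index 2, swap -> [-4, -4, 26, 26, 23]
Pass 3: Select minimum 23 at index 4, swap -> [-4, -4, 23, 26, 26]


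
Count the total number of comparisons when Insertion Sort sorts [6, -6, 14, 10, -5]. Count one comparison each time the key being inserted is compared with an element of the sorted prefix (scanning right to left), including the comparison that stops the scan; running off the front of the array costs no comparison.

Insert -6: 6 > -6 (shift), reached front = 1 comparison(s) -> [-6, 6, 14, 10, -5]
Insert 14: 6 <= 14 (stop) = 1 comparison(s) -> [-6, 6, 14, 10, -5]
Insert 10: 14 > 10 (shift), 6 <= 10 (stop) = 2 comparison(s) -> [-6, 6, 10, 14, -5]
Insert -5: 14 > -5 (shift), 10 > -5 (shift), 6 > -5 (shift), -6 <= -5 (stop) = 4 comparison(s) -> [-6, -5, 6, 10, 14]
Total comparisons: 1 + 1 + 2 + 4 = 8


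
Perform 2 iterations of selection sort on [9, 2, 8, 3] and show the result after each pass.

Pass 1: Select minimum 2 at index 1, swap -> [2, 9, 8, 3]
Pass 2: Select minimum 3 at index 3, swap -> [2, 3, 8, 9]


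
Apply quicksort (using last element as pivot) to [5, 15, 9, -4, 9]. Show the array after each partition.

Partition 1: pivot=9 at index 3 -> [5, 9, -4, 9, 15]
Partition 2: pivot=-4 at index 0 -> [-4, 9, 5, 9, 15]
Partition 3: pivot=5 at index 1 -> [-4, 5, 9, 9, 15]


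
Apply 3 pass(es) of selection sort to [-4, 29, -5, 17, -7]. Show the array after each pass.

Pass 1: Select minimum -7 at index 4, swap -> [-7, 29, -5, 17, -4]
Pass 2: Select minimum -5 at index 2, swap -> [-7, -5, 29, 17, -4]
Pass 3: Select minimum -4 at index 4, swap -> [-7, -5, -4, 17, 29]


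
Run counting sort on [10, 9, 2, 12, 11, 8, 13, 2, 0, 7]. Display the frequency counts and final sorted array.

Count array: [1, 0, 2, 0, 0, 0, 0, 1, 1, 1, 1, 1, 1, 1]
(count[i] = number of elements equal to i)
Cumulative count: [1, 1, 3, 3, 3, 3, 3, 4, 5, 6, 7, 8, 9, 10]
Sorted: [0, 2, 2, 7, 8, 9, 10, 11, 12, 13]


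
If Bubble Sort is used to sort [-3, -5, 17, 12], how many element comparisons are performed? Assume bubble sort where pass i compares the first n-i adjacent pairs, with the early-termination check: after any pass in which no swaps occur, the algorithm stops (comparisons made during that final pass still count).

Pass 1: compare adjacent pairs (0,1)..(2,3) = 3 comparison(s), 2 swap(s) -> [-5, -3, 12, 17]
Pass 2: compare adjacent pairs (0,1)..(1,2) = 2 comparison(s), 0 swap(s) -> [-5, -3, 12, 17]
No swaps in this pass, so bubble sort stops here.
Total comparisons: 3 + 2 = 5


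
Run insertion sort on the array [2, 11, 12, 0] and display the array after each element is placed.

First element 2 is already 'sorted'
Insert 11: shifted 0 elements -> [2, 11, 12, 0]
Insert 12: shifted 0 elements -> [2, 11, 12, 0]
Insert 0: shifted 3 elements -> [0, 2, 11, 12]


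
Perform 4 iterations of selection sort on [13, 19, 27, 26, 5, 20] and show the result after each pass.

Pass 1: Select minimum 5 at index 4, swap -> [5, 19, 27, 26, 13, 20]
Pass 2: Select minimum 13 at index 4, swap -> [5, 13, 27, 26, 19, 20]
Pass 3: Select minimum 19 at index 4, swap -> [5, 13, 19, 26, 27, 20]
Pass 4: Select minimum 20 at index 5, swap -> [5, 13, 19, 20, 27, 26]


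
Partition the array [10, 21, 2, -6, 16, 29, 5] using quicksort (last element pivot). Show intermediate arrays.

Partition 1: pivot=5 at index 2 -> [2, -6, 5, 21, 16, 29, 10]
Partition 2: pivot=-6 at index 0 -> [-6, 2, 5, 21, 16, 29, 10]
Partition 3: pivot=10 at index 3 -> [-6, 2, 5, 10, 16, 29, 21]
Partition 4: pivot=21 at index 5 -> [-6, 2, 5, 10, 16, 21, 29]


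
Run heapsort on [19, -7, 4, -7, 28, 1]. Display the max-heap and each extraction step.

Build heap: [28, 19, 4, -7, -7, 1]
Extract 28: [19, 1, 4, -7, -7, 28]
Extract 19: [4, 1, -7, -7, 19, 28]
Extract 4: [1, -7, -7, 4, 19, 28]
Extract 1: [-7, -7, 1, 4, 19, 28]
Extract -7: [-7, -7, 1, 4, 19, 28]


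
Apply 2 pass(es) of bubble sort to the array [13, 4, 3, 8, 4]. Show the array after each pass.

After pass 1: [4, 3, 8, 4, 13] (4 swaps)
After pass 2: [3, 4, 4, 8, 13] (2 swaps)
Total swaps: 6


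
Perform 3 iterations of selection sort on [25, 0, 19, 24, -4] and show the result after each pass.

Pass 1: Select minimum -4 at index 4, swap -> [-4, 0, 19, 24, 25]
Pass 2: Select minimum 0 at index 1, swap -> [-4, 0, 19, 24, 25]
Pass 3: Select minimum 19 at index 2, swap -> [-4, 0, 19, 24, 25]


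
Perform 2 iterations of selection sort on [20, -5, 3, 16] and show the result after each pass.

Pass 1: Select minimum -5 at index 1, swap -> [-5, 20, 3, 16]
Pass 2: Select minimum 3 at index 2, swap -> [-5, 3, 20, 16]


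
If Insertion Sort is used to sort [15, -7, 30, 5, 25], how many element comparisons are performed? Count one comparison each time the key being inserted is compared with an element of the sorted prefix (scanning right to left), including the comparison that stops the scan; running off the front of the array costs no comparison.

Insert -7: 15 > -7 (shift), reached front = 1 comparison(s) -> [-7, 15, 30, 5, 25]
Insert 30: 15 <= 30 (stop) = 1 comparison(s) -> [-7, 15, 30, 5, 25]
Insert 5: 30 > 5 (shift), 15 > 5 (shift), -7 <= 5 (stop) = 3 comparison(s) -> [-7, 5, 15, 30, 25]
Insert 25: 30 > 25 (shift), 15 <= 25 (stop) = 2 comparison(s) -> [-7, 5, 15, 25, 30]
Total comparisons: 1 + 1 + 3 + 2 = 7


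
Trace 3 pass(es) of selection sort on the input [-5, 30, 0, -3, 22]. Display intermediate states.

Pass 1: Select minimum -5 at index 0, swap -> [-5, 30, 0, -3, 22]
Pass 2: Select minimum -3 at index 3, swap -> [-5, -3, 0, 30, 22]
Pass 3: Select minimum 0 at index 2, swap -> [-5, -3, 0, 30, 22]


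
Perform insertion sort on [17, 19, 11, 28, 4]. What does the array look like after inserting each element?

First element 17 is already 'sorted'
Insert 19: shifted 0 elements -> [17, 19, 11, 28, 4]
Insert 11: shifted 2 elements -> [11, 17, 19, 28, 4]
Insert 28: shifted 0 elements -> [11, 17, 19, 28, 4]
Insert 4: shifted 4 elements -> [4, 11, 17, 19, 28]


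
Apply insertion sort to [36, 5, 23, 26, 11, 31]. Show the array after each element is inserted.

First element 36 is already 'sorted'
Insert 5: shifted 1 elements -> [5, 36, 23, 26, 11, 31]
Insert 23: shifted 1 elements -> [5, 23, 36, 26, 11, 31]
Insert 26: shifted 1 elements -> [5, 23, 26, 36, 11, 31]
Insert 11: shifted 3 elements -> [5, 11, 23, 26, 36, 31]
Insert 31: shifted 1 elements -> [5, 11, 23, 26, 31, 36]


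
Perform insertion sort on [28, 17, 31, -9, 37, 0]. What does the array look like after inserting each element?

First element 28 is already 'sorted'
Insert 17: shifted 1 elements -> [17, 28, 31, -9, 37, 0]
Insert 31: shifted 0 elements -> [17, 28, 31, -9, 37, 0]
Insert -9: shifted 3 elements -> [-9, 17, 28, 31, 37, 0]
Insert 37: shifted 0 elements -> [-9, 17, 28, 31, 37, 0]
Insert 0: shifted 4 elements -> [-9, 0, 17, 28, 31, 37]


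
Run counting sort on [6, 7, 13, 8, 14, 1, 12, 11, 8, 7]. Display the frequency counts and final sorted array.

Count array: [0, 1, 0, 0, 0, 0, 1, 2, 2, 0, 0, 1, 1, 1, 1]
(count[i] = number of elements equal to i)
Cumulative count: [0, 1, 1, 1, 1, 1, 2, 4, 6, 6, 6, 7, 8, 9, 10]
Sorted: [1, 6, 7, 7, 8, 8, 11, 12, 13, 14]


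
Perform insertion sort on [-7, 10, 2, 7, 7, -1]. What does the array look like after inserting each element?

First element -7 is already 'sorted'
Insert 10: shifted 0 elements -> [-7, 10, 2, 7, 7, -1]
Insert 2: shifted 1 elements -> [-7, 2, 10, 7, 7, -1]
Insert 7: shifted 1 elements -> [-7, 2, 7, 10, 7, -1]
Insert 7: shifted 1 elements -> [-7, 2, 7, 7, 10, -1]
Insert -1: shifted 4 elements -> [-7, -1, 2, 7, 7, 10]


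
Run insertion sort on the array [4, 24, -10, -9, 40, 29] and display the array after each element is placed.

First element 4 is already 'sorted'
Insert 24: shifted 0 elements -> [4, 24, -10, -9, 40, 29]
Insert -10: shifted 2 elements -> [-10, 4, 24, -9, 40, 29]
Insert -9: shifted 2 elements -> [-10, -9, 4, 24, 40, 29]
Insert 40: shifted 0 elements -> [-10, -9, 4, 24, 40, 29]
Insert 29: shifted 1 elements -> [-10, -9, 4, 24, 29, 40]


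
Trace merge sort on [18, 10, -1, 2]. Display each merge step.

Divide and conquer:
  Merge [18] + [10] -> [10, 18]
  Merge [-1] + [2] -> [-1, 2]
  Merge [10, 18] + [-1, 2] -> [-1, 2, 10, 18]


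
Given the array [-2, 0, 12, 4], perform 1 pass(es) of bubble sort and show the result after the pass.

After pass 1: [-2, 0, 4, 12] (1 swaps)
Total swaps: 1


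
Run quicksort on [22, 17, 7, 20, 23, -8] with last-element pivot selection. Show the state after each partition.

Partition 1: pivot=-8 at index 0 -> [-8, 17, 7, 20, 23, 22]
Partition 2: pivot=22 at index 4 -> [-8, 17, 7, 20, 22, 23]
Partition 3: pivot=20 at index 3 -> [-8, 17, 7, 20, 22, 23]
Partition 4: pivot=7 at index 1 -> [-8, 7, 17, 20, 22, 23]


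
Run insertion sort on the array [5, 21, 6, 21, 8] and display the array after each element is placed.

First element 5 is already 'sorted'
Insert 21: shifted 0 elements -> [5, 21, 6, 21, 8]
Insert 6: shifted 1 elements -> [5, 6, 21, 21, 8]
Insert 21: shifted 0 elements -> [5, 6, 21, 21, 8]
Insert 8: shifted 2 elements -> [5, 6, 8, 21, 21]


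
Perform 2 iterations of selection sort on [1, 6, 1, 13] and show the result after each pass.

Pass 1: Select minimum 1 at index 0, swap -> [1, 6, 1, 13]
Pass 2: Select minimum 1 at index 2, swap -> [1, 1, 6, 13]


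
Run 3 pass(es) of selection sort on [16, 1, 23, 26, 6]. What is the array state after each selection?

Pass 1: Select minimum 1 at index 1, swap -> [1, 16, 23, 26, 6]
Pass 2: Select minimum 6 at index 4, swap -> [1, 6, 23, 26, 16]
Pass 3: Select minimum 16 at index 4, swap -> [1, 6, 16, 26, 23]


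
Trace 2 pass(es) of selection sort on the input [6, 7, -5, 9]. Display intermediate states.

Pass 1: Select minimum -5 at index 2, swap -> [-5, 7, 6, 9]
Pass 2: Select minimum 6 at index 2, swap -> [-5, 6, 7, 9]


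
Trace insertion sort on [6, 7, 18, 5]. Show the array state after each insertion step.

First element 6 is already 'sorted'
Insert 7: shifted 0 elements -> [6, 7, 18, 5]
Insert 18: shifted 0 elements -> [6, 7, 18, 5]
Insert 5: shifted 3 elements -> [5, 6, 7, 18]


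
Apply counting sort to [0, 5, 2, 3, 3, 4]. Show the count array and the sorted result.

Count array: [1, 0, 1, 2, 1, 1]
(count[i] = number of elements equal to i)
Cumulative count: [1, 1, 2, 4, 5, 6]
Sorted: [0, 2, 3, 3, 4, 5]


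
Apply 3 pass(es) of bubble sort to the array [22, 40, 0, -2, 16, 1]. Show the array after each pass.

After pass 1: [22, 0, -2, 16, 1, 40] (4 swaps)
After pass 2: [0, -2, 16, 1, 22, 40] (4 swaps)
After pass 3: [-2, 0, 1, 16, 22, 40] (2 swaps)
Total swaps: 10


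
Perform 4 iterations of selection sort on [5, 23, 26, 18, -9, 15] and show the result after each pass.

Pass 1: Select minimum -9 at index 4, swap -> [-9, 23, 26, 18, 5, 15]
Pass 2: Select minimum 5 at index 4, swap -> [-9, 5, 26, 18, 23, 15]
Pass 3: Select minimum 15 at index 5, swap -> [-9, 5, 15, 18, 23, 26]
Pass 4: Select minimum 18 at index 3, swap -> [-9, 5, 15, 18, 23, 26]


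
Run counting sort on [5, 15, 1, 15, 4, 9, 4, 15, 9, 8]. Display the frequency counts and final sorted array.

Count array: [0, 1, 0, 0, 2, 1, 0, 0, 1, 2, 0, 0, 0, 0, 0, 3]
(count[i] = number of elements equal to i)
Cumulative count: [0, 1, 1, 1, 3, 4, 4, 4, 5, 7, 7, 7, 7, 7, 7, 10]
Sorted: [1, 4, 4, 5, 8, 9, 9, 15, 15, 15]


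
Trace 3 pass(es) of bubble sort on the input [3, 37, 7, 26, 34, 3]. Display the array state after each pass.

After pass 1: [3, 7, 26, 34, 3, 37] (4 swaps)
After pass 2: [3, 7, 26, 3, 34, 37] (1 swaps)
After pass 3: [3, 7, 3, 26, 34, 37] (1 swaps)
Total swaps: 6


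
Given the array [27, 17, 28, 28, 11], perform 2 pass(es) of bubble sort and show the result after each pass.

After pass 1: [17, 27, 28, 11, 28] (2 swaps)
After pass 2: [17, 27, 11, 28, 28] (1 swaps)
Total swaps: 3


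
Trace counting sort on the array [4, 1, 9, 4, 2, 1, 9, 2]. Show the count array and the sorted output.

Count array: [0, 2, 2, 0, 2, 0, 0, 0, 0, 2]
(count[i] = number of elements equal to i)
Cumulative count: [0, 2, 4, 4, 6, 6, 6, 6, 6, 8]
Sorted: [1, 1, 2, 2, 4, 4, 9, 9]


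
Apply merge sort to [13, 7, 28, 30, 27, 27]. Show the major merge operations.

Divide and conquer:
  Merge [7] + [28] -> [7, 28]
  Merge [13] + [7, 28] -> [7, 13, 28]
  Merge [27] + [27] -> [27, 27]
  Merge [30] + [27, 27] -> [27, 27, 30]
  Merge [7, 13, 28] + [27, 27, 30] -> [7, 13, 27, 27, 28, 30]


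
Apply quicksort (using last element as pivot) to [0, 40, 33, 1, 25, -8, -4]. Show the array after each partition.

Partition 1: pivot=-4 at index 1 -> [-8, -4, 33, 1, 25, 0, 40]
Partition 2: pivot=40 at index 6 -> [-8, -4, 33, 1, 25, 0, 40]
Partition 3: pivot=0 at index 2 -> [-8, -4, 0, 1, 25, 33, 40]
Partition 4: pivot=33 at index 5 -> [-8, -4, 0, 1, 25, 33, 40]
Partition 5: pivot=25 at index 4 -> [-8, -4, 0, 1, 25, 33, 40]


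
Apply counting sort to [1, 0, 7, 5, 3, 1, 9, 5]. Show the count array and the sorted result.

Count array: [1, 2, 0, 1, 0, 2, 0, 1, 0, 1]
(count[i] = number of elements equal to i)
Cumulative count: [1, 3, 3, 4, 4, 6, 6, 7, 7, 8]
Sorted: [0, 1, 1, 3, 5, 5, 7, 9]


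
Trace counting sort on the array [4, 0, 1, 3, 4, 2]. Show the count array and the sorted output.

Count array: [1, 1, 1, 1, 2]
(count[i] = number of elements equal to i)
Cumulative count: [1, 2, 3, 4, 6]
Sorted: [0, 1, 2, 3, 4, 4]


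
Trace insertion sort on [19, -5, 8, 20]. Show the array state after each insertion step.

First element 19 is already 'sorted'
Insert -5: shifted 1 elements -> [-5, 19, 8, 20]
Insert 8: shifted 1 elements -> [-5, 8, 19, 20]
Insert 20: shifted 0 elements -> [-5, 8, 19, 20]


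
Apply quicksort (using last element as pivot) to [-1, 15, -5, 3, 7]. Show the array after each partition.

Partition 1: pivot=7 at index 3 -> [-1, -5, 3, 7, 15]
Partition 2: pivot=3 at index 2 -> [-1, -5, 3, 7, 15]
Partition 3: pivot=-5 at index 0 -> [-5, -1, 3, 7, 15]


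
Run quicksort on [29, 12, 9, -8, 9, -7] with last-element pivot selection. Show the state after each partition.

Partition 1: pivot=-7 at index 1 -> [-8, -7, 9, 29, 9, 12]
Partition 2: pivot=12 at index 4 -> [-8, -7, 9, 9, 12, 29]
Partition 3: pivot=9 at index 3 -> [-8, -7, 9, 9, 12, 29]


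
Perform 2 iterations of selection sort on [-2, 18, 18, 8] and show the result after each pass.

Pass 1: Select minimum -2 at index 0, swap -> [-2, 18, 18, 8]
Pass 2: Select minimum 8 at index 3, swap -> [-2, 8, 18, 18]


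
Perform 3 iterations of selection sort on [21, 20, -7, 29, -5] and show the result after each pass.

Pass 1: Select minimum -7 at index 2, swap -> [-7, 20, 21, 29, -5]
Pass 2: Select minimum -5 at index 4, swap -> [-7, -5, 21, 29, 20]
Pass 3: Select minimum 20 at index 4, swap -> [-7, -5, 20, 29, 21]


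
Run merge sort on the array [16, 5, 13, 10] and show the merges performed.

Divide and conquer:
  Merge [16] + [5] -> [5, 16]
  Merge [13] + [10] -> [10, 13]
  Merge [5, 16] + [10, 13] -> [5, 10, 13, 16]


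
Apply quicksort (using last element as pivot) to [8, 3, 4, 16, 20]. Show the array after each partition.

Partition 1: pivot=20 at index 4 -> [8, 3, 4, 16, 20]
Partition 2: pivot=16 at index 3 -> [8, 3, 4, 16, 20]
Partition 3: pivot=4 at index 1 -> [3, 4, 8, 16, 20]


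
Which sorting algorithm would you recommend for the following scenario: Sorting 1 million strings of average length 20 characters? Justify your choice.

Best choice: MSD radix sort or Mergesort
Reason: MSD radix sort is a non-comparison sort that buckets the strings by successive character positions, running in time proportional to the total number of characters examined rather than O(n log n) string comparisons; mergesort is a stable O(n log n)-comparison alternative that works for arbitrary variable-length keys


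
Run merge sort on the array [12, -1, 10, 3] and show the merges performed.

Divide and conquer:
  Merge [12] + [-1] -> [-1, 12]
  Merge [10] + [3] -> [3, 10]
  Merge [-1, 12] + [3, 10] -> [-1, 3, 10, 12]


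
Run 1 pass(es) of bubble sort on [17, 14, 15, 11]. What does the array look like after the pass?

After pass 1: [14, 15, 11, 17] (3 swaps)
Total swaps: 3


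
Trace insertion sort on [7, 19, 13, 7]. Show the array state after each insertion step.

First element 7 is already 'sorted'
Insert 19: shifted 0 elements -> [7, 19, 13, 7]
Insert 13: shifted 1 elements -> [7, 13, 19, 7]
Insert 7: shifted 2 elements -> [7, 7, 13, 19]


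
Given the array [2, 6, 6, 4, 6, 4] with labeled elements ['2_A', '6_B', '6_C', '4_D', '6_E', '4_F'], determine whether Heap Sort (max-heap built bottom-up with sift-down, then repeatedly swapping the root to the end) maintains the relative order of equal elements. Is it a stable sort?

Trace Heap Sort on the labeled array (the key is the number; the letter only tracks identity):
  Build max-heap: [6_B, 6_E, 6_C, 4_D, 2_A, 4_F]
  Swap root 6_B to index 5, re-heapify first 5 -> [6_E, 4_F, 6_C, 4_D, 2_A, 6_B]
  Swap root 6_E to index 4, re-heapify first 4 -> [6_C, 4_F, 2_A, 4_D, 6_E, 6_B]
  Swap root 6_C to index 3, re-heapify first 3 -> [4_D, 4_F, 2_A, 6_C, 6_E, 6_B]
  Swap root 4_D to index 2, re-heapify first 2 -> [4_F, 2_A, 4_D, 6_C, 6_E, 6_B]
  Swap root 4_F to index 1, re-heapify first 1 -> [2_A, 4_F, 4_D, 6_C, 6_E, 6_B]
Final order: [2_A, 4_F, 4_D, 6_C, 6_E, 6_B]
Equal keys:
  value 4: originally 4_D, 4_F; after sorting 4_F, 4_D -> order changed
  value 6: originally 6_B, 6_C, 6_E; after sorting 6_C, 6_E, 6_B -> order changed
Equal keys were reordered, so Heap Sort is not stable: heap construction and root-to-end swaps move elements without regard to the original order of equal keys. (One such input is enough; an unstable sort may happen to preserve order on other inputs, but it gives no guarantee.)
Answer: Not stable


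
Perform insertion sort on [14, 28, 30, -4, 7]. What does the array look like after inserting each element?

First element 14 is already 'sorted'
Insert 28: shifted 0 elements -> [14, 28, 30, -4, 7]
Insert 30: shifted 0 elements -> [14, 28, 30, -4, 7]
Insert -4: shifted 3 elements -> [-4, 14, 28, 30, 7]
Insert 7: shifted 3 elements -> [-4, 7, 14, 28, 30]


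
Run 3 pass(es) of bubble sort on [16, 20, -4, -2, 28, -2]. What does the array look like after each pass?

After pass 1: [16, -4, -2, 20, -2, 28] (3 swaps)
After pass 2: [-4, -2, 16, -2, 20, 28] (3 swaps)
After pass 3: [-4, -2, -2, 16, 20, 28] (1 swaps)
Total swaps: 7


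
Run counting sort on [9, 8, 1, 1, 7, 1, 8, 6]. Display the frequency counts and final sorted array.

Count array: [0, 3, 0, 0, 0, 0, 1, 1, 2, 1]
(count[i] = number of elements equal to i)
Cumulative count: [0, 3, 3, 3, 3, 3, 4, 5, 7, 8]
Sorted: [1, 1, 1, 6, 7, 8, 8, 9]


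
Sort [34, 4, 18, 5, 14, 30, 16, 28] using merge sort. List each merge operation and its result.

Divide and conquer:
  Merge [34] + [4] -> [4, 34]
  Merge [18] + [5] -> [5, 18]
  Merge [4, 34] + [5, 18] -> [4, 5, 18, 34]
  Merge [14] + [30] -> [14, 30]
  Merge [16] + [28] -> [16, 28]
  Merge [14, 30] + [16, 28] -> [14, 16, 28, 30]
  Merge [4, 5, 18, 34] + [14, 16, 28, 30] -> [4, 5, 14, 16, 18, 28, 30, 34]


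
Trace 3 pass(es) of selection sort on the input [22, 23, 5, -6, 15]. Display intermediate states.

Pass 1: Select minimum -6 at index 3, swap -> [-6, 23, 5, 22, 15]
Pass 2: Select minimum 5 at index 2, swap -> [-6, 5, 23, 22, 15]
Pass 3: Select minimum 15 at index 4, swap -> [-6, 5, 15, 22, 23]


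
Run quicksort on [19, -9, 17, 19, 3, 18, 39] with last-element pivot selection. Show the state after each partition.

Partition 1: pivot=39 at index 6 -> [19, -9, 17, 19, 3, 18, 39]
Partition 2: pivot=18 at index 3 -> [-9, 17, 3, 18, 19, 19, 39]
Partition 3: pivot=3 at index 1 -> [-9, 3, 17, 18, 19, 19, 39]
Partition 4: pivot=19 at index 5 -> [-9, 3, 17, 18, 19, 19, 39]


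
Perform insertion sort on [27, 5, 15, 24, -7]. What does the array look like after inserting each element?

First element 27 is already 'sorted'
Insert 5: shifted 1 elements -> [5, 27, 15, 24, -7]
Insert 15: shifted 1 elements -> [5, 15, 27, 24, -7]
Insert 24: shifted 1 elements -> [5, 15, 24, 27, -7]
Insert -7: shifted 4 elements -> [-7, 5, 15, 24, 27]


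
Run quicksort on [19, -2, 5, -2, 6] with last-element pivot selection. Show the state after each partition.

Partition 1: pivot=6 at index 3 -> [-2, 5, -2, 6, 19]
Partition 2: pivot=-2 at index 1 -> [-2, -2, 5, 6, 19]


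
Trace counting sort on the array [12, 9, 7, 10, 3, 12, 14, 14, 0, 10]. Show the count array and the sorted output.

Count array: [1, 0, 0, 1, 0, 0, 0, 1, 0, 1, 2, 0, 2, 0, 2]
(count[i] = number of elements equal to i)
Cumulative count: [1, 1, 1, 2, 2, 2, 2, 3, 3, 4, 6, 6, 8, 8, 10]
Sorted: [0, 3, 7, 9, 10, 10, 12, 12, 14, 14]


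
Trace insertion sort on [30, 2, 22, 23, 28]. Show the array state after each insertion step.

First element 30 is already 'sorted'
Insert 2: shifted 1 elements -> [2, 30, 22, 23, 28]
Insert 22: shifted 1 elements -> [2, 22, 30, 23, 28]
Insert 23: shifted 1 elements -> [2, 22, 23, 30, 28]
Insert 28: shifted 1 elements -> [2, 22, 23, 28, 30]


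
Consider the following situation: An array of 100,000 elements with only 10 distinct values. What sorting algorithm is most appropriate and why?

Best choice: 3-way quicksort or Counting sort
Reason: 3-way (Dutch national flag) partitioning groups every copy of the pivot together, so with only d=10 distinct keys quicksort finishes in O(n log d) expected time, which is effectively linear; counting sort runs in O(n + k) where k is the size of the key range (not the number of distinct values), so it is linear when the 10 values are integers drawn from a small known range


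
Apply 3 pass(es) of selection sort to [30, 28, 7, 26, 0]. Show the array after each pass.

Pass 1: Select minimum 0 at index 4, swap -> [0, 28, 7, 26, 30]
Pass 2: Select minimum 7 at index 2, swap -> [0, 7, 28, 26, 30]
Pass 3: Select minimum 26 at index 3, swap -> [0, 7, 26, 28, 30]


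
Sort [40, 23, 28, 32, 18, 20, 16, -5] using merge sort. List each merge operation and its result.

Divide and conquer:
  Merge [40] + [23] -> [23, 40]
  Merge [28] + [32] -> [28, 32]
  Merge [23, 40] + [28, 32] -> [23, 28, 32, 40]
  Merge [18] + [20] -> [18, 20]
  Merge [16] + [-5] -> [-5, 16]
  Merge [18, 20] + [-5, 16] -> [-5, 16, 18, 20]
  Merge [23, 28, 32, 40] + [-5, 16, 18, 20] -> [-5, 16, 18, 20, 23, 28, 32, 40]


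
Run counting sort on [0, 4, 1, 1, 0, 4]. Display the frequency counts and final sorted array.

Count array: [2, 2, 0, 0, 2]
(count[i] = number of elements equal to i)
Cumulative count: [2, 4, 4, 4, 6]
Sorted: [0, 0, 1, 1, 4, 4]


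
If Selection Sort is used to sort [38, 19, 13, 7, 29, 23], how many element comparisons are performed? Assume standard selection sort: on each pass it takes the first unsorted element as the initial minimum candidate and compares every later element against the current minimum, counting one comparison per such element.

Pass 1: scan indices 1..5 for the minimum = 5 comparison(s); min is 7, place at index 0 -> [7, 19, 13, 38, 29, 23]
Pass 2: scan indices 2..5 for the minimum = 4 comparison(s); min is 13, place at index 1 -> [7, 13, 19, 38, 29, 23]
Pass 3: scan indices 3..5 for the minimum = 3 comparison(s); min is 19, place at index 2 -> [7, 13, 19, 38, 29, 23]
Pass 4: scan indices 4..5 for the minimum = 2 comparison(s); min is 23, place at index 3 -> [7, 13, 19, 23, 29, 38]
Pass 5: scan indices 5..5 for the minimum = 1 comparison(s); min is 29, place at index 4 -> [7, 13, 19, 23, 29, 38]
Selection sort always scans the whole unsorted suffix, so the count is (n-1) + (n-2) + ... + 1 = n(n-1)/2 = 6*5/2 = 15 regardless of the input order.
Total comparisons: 5 + 4 + 3 + 2 + 1 = 15


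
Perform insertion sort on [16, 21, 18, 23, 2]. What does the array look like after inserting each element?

First element 16 is already 'sorted'
Insert 21: shifted 0 elements -> [16, 21, 18, 23, 2]
Insert 18: shifted 1 elements -> [16, 18, 21, 23, 2]
Insert 23: shifted 0 elements -> [16, 18, 21, 23, 2]
Insert 2: shifted 4 elements -> [2, 16, 18, 21, 23]


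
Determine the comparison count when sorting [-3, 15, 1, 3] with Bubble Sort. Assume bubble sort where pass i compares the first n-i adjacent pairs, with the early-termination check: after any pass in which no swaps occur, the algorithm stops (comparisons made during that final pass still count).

Pass 1: compare adjacent pairs (0,1)..(2,3) = 3 comparison(s), 2 swap(s) -> [-3, 1, 3, 15]
Pass 2: compare adjacent pairs (0,1)..(1,2) = 2 comparison(s), 0 swap(s) -> [-3, 1, 3, 15]
No swaps in this pass, so bubble sort stops here.
Total comparisons: 3 + 2 = 5


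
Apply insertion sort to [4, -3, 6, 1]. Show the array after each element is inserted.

First element 4 is already 'sorted'
Insert -3: shifted 1 elements -> [-3, 4, 6, 1]
Insert 6: shifted 0 elements -> [-3, 4, 6, 1]
Insert 1: shifted 2 elements -> [-3, 1, 4, 6]


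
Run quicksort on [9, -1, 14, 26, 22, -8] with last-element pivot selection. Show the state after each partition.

Partition 1: pivot=-8 at index 0 -> [-8, -1, 14, 26, 22, 9]
Partition 2: pivot=9 at index 2 -> [-8, -1, 9, 26, 22, 14]
Partition 3: pivot=14 at index 3 -> [-8, -1, 9, 14, 22, 26]
Partition 4: pivot=26 at index 5 -> [-8, -1, 9, 14, 22, 26]


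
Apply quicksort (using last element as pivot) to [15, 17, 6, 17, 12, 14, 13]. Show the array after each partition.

Partition 1: pivot=13 at index 2 -> [6, 12, 13, 17, 17, 14, 15]
Partition 2: pivot=12 at index 1 -> [6, 12, 13, 17, 17, 14, 15]
Partition 3: pivot=15 at index 4 -> [6, 12, 13, 14, 15, 17, 17]
Partition 4: pivot=17 at index 6 -> [6, 12, 13, 14, 15, 17, 17]


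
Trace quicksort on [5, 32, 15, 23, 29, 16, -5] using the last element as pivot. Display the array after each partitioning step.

Partition 1: pivot=-5 at index 0 -> [-5, 32, 15, 23, 29, 16, 5]
Partition 2: pivot=5 at index 1 -> [-5, 5, 15, 23, 29, 16, 32]
Partition 3: pivot=32 at index 6 -> [-5, 5, 15, 23, 29, 16, 32]
Partition 4: pivot=16 at index 3 -> [-5, 5, 15, 16, 29, 23, 32]
Partition 5: pivot=23 at index 4 -> [-5, 5, 15, 16, 23, 29, 32]


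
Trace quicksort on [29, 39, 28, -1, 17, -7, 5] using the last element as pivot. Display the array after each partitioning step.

Partition 1: pivot=5 at index 2 -> [-1, -7, 5, 29, 17, 39, 28]
Partition 2: pivot=-7 at index 0 -> [-7, -1, 5, 29, 17, 39, 28]
Partition 3: pivot=28 at index 4 -> [-7, -1, 5, 17, 28, 39, 29]
Partition 4: pivot=29 at index 5 -> [-7, -1, 5, 17, 28, 29, 39]


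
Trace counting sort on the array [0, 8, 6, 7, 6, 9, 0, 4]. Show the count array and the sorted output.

Count array: [2, 0, 0, 0, 1, 0, 2, 1, 1, 1]
(count[i] = number of elements equal to i)
Cumulative count: [2, 2, 2, 2, 3, 3, 5, 6, 7, 8]
Sorted: [0, 0, 4, 6, 6, 7, 8, 9]


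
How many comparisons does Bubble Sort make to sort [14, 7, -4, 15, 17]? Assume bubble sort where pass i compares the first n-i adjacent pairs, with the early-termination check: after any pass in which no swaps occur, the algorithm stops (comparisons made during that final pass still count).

Pass 1: compare adjacent pairs (0,1)..(3,4) = 4 comparison(s), 2 swap(s) -> [7, -4, 14, 15, 17]
Pass 2: compare adjacent pairs (0,1)..(2,3) = 3 comparison(s), 1 swap(s) -> [-4, 7, 14, 15, 17]
Pass 3: compare adjacent pairs (0,1)..(1,2) = 2 comparison(s), 0 swap(s) -> [-4, 7, 14, 15, 17]
No swaps in this pass, so bubble sort stops here.
Total comparisons: 4 + 3 + 2 = 9


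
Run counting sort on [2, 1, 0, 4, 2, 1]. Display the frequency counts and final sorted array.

Count array: [1, 2, 2, 0, 1]
(count[i] = number of elements equal to i)
Cumulative count: [1, 3, 5, 5, 6]
Sorted: [0, 1, 1, 2, 2, 4]


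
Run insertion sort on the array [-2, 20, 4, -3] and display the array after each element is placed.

First element -2 is already 'sorted'
Insert 20: shifted 0 elements -> [-2, 20, 4, -3]
Insert 4: shifted 1 elements -> [-2, 4, 20, -3]
Insert -3: shifted 3 elements -> [-3, -2, 4, 20]


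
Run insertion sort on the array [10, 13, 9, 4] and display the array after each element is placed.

First element 10 is already 'sorted'
Insert 13: shifted 0 elements -> [10, 13, 9, 4]
Insert 9: shifted 2 elements -> [9, 10, 13, 4]
Insert 4: shifted 3 elements -> [4, 9, 10, 13]


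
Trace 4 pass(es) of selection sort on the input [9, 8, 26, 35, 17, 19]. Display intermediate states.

Pass 1: Select minimum 8 at index 1, swap -> [8, 9, 26, 35, 17, 19]
Pass 2: Select minimum 9 at index 1, swap -> [8, 9, 26, 35, 17, 19]
Pass 3: Select minimum 17 at index 4, swap -> [8, 9, 17, 35, 26, 19]
Pass 4: Select minimum 19 at index 5, swap -> [8, 9, 17, 19, 26, 35]


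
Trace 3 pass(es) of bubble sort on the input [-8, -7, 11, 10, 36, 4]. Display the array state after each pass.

After pass 1: [-8, -7, 10, 11, 4, 36] (2 swaps)
After pass 2: [-8, -7, 10, 4, 11, 36] (1 swaps)
After pass 3: [-8, -7, 4, 10, 11, 36] (1 swaps)
Total swaps: 4


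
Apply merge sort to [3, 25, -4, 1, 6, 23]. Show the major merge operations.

Divide and conquer:
  Merge [25] + [-4] -> [-4, 25]
  Merge [3] + [-4, 25] -> [-4, 3, 25]
  Merge [6] + [23] -> [6, 23]
  Merge [1] + [6, 23] -> [1, 6, 23]
  Merge [-4, 3, 25] + [1, 6, 23] -> [-4, 1, 3, 6, 23, 25]


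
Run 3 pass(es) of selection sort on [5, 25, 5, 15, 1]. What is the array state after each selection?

Pass 1: Select minimum 1 at index 4, swap -> [1, 25, 5, 15, 5]
Pass 2: Select minimum 5 at index 2, swap -> [1, 5, 25, 15, 5]
Pass 3: Select minimum 5 at index 4, swap -> [1, 5, 5, 15, 25]


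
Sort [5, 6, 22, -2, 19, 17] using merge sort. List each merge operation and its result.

Divide and conquer:
  Merge [6] + [22] -> [6, 22]
  Merge [5] + [6, 22] -> [5, 6, 22]
  Merge [19] + [17] -> [17, 19]
  Merge [-2] + [17, 19] -> [-2, 17, 19]
  Merge [5, 6, 22] + [-2, 17, 19] -> [-2, 5, 6, 17, 19, 22]
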